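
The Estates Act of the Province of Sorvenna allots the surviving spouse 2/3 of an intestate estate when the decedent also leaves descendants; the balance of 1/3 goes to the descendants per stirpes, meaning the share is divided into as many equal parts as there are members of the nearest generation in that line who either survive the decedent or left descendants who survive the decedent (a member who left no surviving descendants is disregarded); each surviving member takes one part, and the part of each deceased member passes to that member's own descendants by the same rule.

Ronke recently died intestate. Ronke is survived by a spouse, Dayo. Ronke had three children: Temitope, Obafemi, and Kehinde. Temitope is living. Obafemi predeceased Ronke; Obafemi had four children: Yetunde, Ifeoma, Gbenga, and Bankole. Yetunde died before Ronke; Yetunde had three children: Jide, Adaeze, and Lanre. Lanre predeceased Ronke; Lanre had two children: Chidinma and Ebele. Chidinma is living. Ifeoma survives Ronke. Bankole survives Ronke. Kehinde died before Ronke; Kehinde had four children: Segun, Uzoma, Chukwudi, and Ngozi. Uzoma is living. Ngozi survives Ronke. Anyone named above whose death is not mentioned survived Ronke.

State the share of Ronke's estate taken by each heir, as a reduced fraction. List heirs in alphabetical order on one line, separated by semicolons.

Dayo, as surviving spouse, takes 2/3.
The remaining 1/3 passes to Ronke's descendants per stirpes.
The 1/3 is divided into 3 equal shares of 1/9 among Temitope, Obafemi, Kehinde.
Temitope is living and takes 1/9.
Obafemi predeceased; the 1/9 allotted to Obafemi's branch passes to Obafemi's issue by representation.
The 1/9 is divided into 4 equal shares of 1/36 among Yetunde, Ifeoma, Gbenga, Bankole.
Yetunde predeceased; the 1/36 allotted to Yetunde's branch passes to Yetunde's issue by representation.
The 1/36 is divided into 3 equal shares of 1/108 among Jide, Adaeze, Lanre.
Jide is living and takes 1/108.
Adaeze is living and takes 1/108.
Lanre predeceased; the 1/108 allotted to Lanre's branch passes to Lanre's issue by representation.
The 1/108 is divided into 2 equal shares of 1/216 among Chidinma, Ebele.
Chidinma is living and takes 1/216.
Ebele is living and takes 1/216.
Ifeoma is living and takes 1/36.
Gbenga is living and takes 1/36.
Bankole is living and takes 1/36.
Kehinde predeceased; the 1/9 allotted to Kehinde's branch passes to Kehinde's issue by representation.
The 1/9 is divided into 4 equal shares of 1/36 among Segun, Uzoma, Chukwudi, Ngozi.
Segun is living and takes 1/36.
Uzoma is living and takes 1/36.
Chukwudi is living and takes 1/36.
Ngozi is living and takes 1/36.

Adaeze 1/108; Bankole 1/36; Chidinma 1/216; Chukwudi 1/36; Dayo 2/3; Ebele 1/216; Gbenga 1/36; Ifeoma 1/36; Jide 1/108; Ngozi 1/36; Segun 1/36; Temitope 1/9; Uzoma 1/36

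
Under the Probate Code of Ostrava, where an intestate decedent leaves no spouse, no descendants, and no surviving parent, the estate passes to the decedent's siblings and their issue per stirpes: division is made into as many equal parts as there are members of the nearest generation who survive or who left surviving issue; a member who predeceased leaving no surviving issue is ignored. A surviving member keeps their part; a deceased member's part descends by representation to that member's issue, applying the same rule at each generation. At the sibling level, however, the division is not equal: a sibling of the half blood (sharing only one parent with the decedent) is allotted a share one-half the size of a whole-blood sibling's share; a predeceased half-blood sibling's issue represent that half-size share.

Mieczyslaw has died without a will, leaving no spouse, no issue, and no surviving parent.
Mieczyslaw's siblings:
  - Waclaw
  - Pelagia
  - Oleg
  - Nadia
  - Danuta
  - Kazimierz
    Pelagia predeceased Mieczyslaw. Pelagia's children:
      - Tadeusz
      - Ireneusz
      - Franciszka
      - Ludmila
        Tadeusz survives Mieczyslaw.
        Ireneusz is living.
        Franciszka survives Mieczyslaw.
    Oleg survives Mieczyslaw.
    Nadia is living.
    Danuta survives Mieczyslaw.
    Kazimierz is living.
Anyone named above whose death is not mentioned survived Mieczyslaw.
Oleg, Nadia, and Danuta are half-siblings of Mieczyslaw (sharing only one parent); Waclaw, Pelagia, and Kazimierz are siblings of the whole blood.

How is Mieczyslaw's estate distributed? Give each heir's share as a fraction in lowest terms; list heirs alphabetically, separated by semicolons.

Danuta 1/9; Franciszka 1/18; Ireneusz 1/18; Kazimierz 2/9; Ludmila 1/18; Nadia 1/9; Oleg 1/9; Tadeusz 1/18; Waclaw 2/9

No spouse, descendants, or parent survives, so the estate passes to Mieczyslaw's siblings per stirpes.
Half-blood siblings count for one-half the weight of whole-blood siblings at the initial division.
Dividing 1 in proportion to weights (total weight 9/2): Waclaw (weight 1) → 2/9; Pelagia (weight 1) → 2/9; Oleg (weight 1/2) → 1/9; Nadia (weight 1/2) → 1/9; Danuta (weight 1/2) → 1/9; Kazimierz (weight 1) → 2/9.
Waclaw is living and takes 2/9.
Pelagia predeceased; the 2/9 allotted to Pelagia's branch passes to Pelagia's issue by representation.
The 2/9 is divided into 4 equal shares of 1/18 among Tadeusz, Ireneusz, Franciszka, Ludmila.
Tadeusz is living and takes 1/18.
Ireneusz is living and takes 1/18.
Franciszka is living and takes 1/18.
Ludmila is living and takes 1/18.
Oleg is living and takes 1/9.
Nadia is living and takes 1/9.
Danuta is living and takes 1/9.
Kazimierz is living and takes 2/9.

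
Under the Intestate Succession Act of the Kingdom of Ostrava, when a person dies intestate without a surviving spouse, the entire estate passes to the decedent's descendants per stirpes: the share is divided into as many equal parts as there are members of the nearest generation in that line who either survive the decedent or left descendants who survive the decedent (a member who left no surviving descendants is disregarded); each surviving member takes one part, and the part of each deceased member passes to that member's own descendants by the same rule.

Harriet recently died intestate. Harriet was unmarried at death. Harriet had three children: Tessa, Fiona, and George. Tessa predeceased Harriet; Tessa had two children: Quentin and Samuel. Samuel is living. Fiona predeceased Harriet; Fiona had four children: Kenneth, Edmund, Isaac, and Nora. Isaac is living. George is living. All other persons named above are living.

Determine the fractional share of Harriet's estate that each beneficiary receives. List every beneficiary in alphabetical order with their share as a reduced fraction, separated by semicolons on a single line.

Edmund 1/12; George 1/3; Isaac 1/12; Kenneth 1/12; Nora 1/12; Quentin 1/6; Samuel 1/6

There is no surviving spouse, so the entire estate passes to Harriet's descendants per stirpes.
The estate is divided into 3 equal shares of 1/3 among Tessa, Fiona, George.
Tessa predeceased; the 1/3 allotted to Tessa's branch passes to Tessa's issue by representation.
The 1/3 is divided into 2 equal shares of 1/6 among Quentin, Samuel.
Quentin is living and takes 1/6.
Samuel is living and takes 1/6.
Fiona predeceased; the 1/3 allotted to Fiona's branch passes to Fiona's issue by representation.
The 1/3 is divided into 4 equal shares of 1/12 among Kenneth, Edmund, Isaac, Nora.
Kenneth is living and takes 1/12.
Edmund is living and takes 1/12.
Isaac is living and takes 1/12.
Nora is living and takes 1/12.
George is living and takes 1/3.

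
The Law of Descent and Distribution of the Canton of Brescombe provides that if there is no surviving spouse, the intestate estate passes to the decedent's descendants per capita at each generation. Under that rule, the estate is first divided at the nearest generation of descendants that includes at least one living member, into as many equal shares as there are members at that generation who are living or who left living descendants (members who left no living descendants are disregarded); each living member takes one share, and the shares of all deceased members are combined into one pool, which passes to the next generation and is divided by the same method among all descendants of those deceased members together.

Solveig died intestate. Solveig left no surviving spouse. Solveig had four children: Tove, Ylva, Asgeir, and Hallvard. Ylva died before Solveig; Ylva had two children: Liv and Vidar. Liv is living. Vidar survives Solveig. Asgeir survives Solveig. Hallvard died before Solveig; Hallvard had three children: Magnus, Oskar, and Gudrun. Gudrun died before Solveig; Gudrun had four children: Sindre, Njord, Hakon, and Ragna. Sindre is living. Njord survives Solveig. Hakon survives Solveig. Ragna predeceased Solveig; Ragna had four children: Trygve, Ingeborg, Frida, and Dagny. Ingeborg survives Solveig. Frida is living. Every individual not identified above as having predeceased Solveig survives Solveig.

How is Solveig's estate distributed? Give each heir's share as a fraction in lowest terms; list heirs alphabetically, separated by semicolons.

Asgeir 1/4; Dagny 1/160; Frida 1/160; Hakon 1/40; Ingeborg 1/160; Liv 1/10; Magnus 1/10; Njord 1/40; Oskar 1/10; Sindre 1/40; Tove 1/4; Trygve 1/160; Vidar 1/10

There is no surviving spouse, so the entire estate passes to Solveig's descendants per capita at each generation.
At generation 1 (Tove, Ylva, Asgeir, Hallvard) there are 4 shares of (1)/4 = 1/4 each.
Living: Tove and Asgeir — each takes 1/4.
Deceased: Ylva and Hallvard. Their combined 1/2 is pooled and carried to generation 2.
At generation 2 (Liv, Vidar, Magnus, Oskar, Gudrun) there are 5 shares of (1/2)/5 = 1/10 each.
Living: Liv, Vidar, Magnus, and Oskar — each takes 1/10.
Deceased: Gudrun. That 1/10 share is carried to generation 3.
At generation 3 (Sindre, Njord, Hakon, Ragna) there are 4 shares of (1/10)/4 = 1/40 each.
Living: Sindre, Njord, and Hakon — each takes 1/40.
Deceased: Ragna. That 1/40 share is carried to generation 4.
At generation 4 (Trygve, Ingeborg, Frida, Dagny) there are 4 shares of (1/40)/4 = 1/160 each.
Living: Trygve, Ingeborg, Frida, and Dagny — each takes 1/160.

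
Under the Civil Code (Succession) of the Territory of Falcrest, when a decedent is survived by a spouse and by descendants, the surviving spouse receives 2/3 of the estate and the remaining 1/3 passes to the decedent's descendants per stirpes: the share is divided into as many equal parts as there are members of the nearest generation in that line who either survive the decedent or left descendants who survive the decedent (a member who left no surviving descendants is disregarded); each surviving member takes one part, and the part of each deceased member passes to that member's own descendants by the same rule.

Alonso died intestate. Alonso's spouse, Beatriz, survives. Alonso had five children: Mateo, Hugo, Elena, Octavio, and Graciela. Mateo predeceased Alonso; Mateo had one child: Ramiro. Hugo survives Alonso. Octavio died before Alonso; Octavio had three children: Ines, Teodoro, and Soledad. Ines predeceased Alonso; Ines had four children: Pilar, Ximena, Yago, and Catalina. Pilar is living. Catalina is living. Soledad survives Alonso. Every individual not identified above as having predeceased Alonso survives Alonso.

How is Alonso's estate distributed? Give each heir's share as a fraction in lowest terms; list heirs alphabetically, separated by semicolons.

Beatriz 2/3; Catalina 1/180; Elena 1/15; Graciela 1/15; Hugo 1/15; Pilar 1/180; Ramiro 1/15; Soledad 1/45; Teodoro 1/45; Ximena 1/180; Yago 1/180

Beatriz, as surviving spouse, takes 2/3.
The remaining 1/3 passes to Alonso's descendants per stirpes.
The 1/3 is divided into 5 equal shares of 1/15 among Mateo, Hugo, Elena, Octavio, Graciela.
Mateo predeceased; the 1/15 allotted to Mateo's branch passes to Mateo's issue by representation.
Ramiro is the sole taker at this level and receives the full 1/15.
Hugo is living and takes 1/15.
Elena is living and takes 1/15.
Octavio predeceased; the 1/15 allotted to Octavio's branch passes to Octavio's issue by representation.
The 1/15 is divided into 3 equal shares of 1/45 among Ines, Teodoro, Soledad.
Ines predeceased; the 1/45 allotted to Ines's branch passes to Ines's issue by representation.
The 1/45 is divided into 4 equal shares of 1/180 among Pilar, Ximena, Yago, Catalina.
Pilar is living and takes 1/180.
Ximena is living and takes 1/180.
Yago is living and takes 1/180.
Catalina is living and takes 1/180.
Teodoro is living and takes 1/45.
Soledad is living and takes 1/45.
Graciela is living and takes 1/15.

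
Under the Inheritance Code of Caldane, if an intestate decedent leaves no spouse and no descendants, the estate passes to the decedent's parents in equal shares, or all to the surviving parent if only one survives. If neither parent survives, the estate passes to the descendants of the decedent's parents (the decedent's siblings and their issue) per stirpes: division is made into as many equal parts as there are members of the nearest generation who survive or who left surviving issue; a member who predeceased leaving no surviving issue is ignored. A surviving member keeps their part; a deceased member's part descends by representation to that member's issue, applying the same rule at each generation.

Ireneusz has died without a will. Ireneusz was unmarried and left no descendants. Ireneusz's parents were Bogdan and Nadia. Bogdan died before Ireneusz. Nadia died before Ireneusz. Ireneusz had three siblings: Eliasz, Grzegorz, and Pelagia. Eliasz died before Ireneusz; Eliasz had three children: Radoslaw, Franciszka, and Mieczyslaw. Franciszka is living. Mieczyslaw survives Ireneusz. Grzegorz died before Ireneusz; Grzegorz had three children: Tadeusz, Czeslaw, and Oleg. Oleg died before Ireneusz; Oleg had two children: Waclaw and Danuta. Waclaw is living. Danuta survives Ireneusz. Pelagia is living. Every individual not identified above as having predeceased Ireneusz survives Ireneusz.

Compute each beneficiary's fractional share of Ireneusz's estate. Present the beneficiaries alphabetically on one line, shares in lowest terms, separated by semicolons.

Neither parent survives and there are no descendants, so the estate passes to Ireneusz's siblings and their issue per stirpes.
The estate is divided into 3 equal shares of 1/3 among Eliasz, Grzegorz, Pelagia.
Eliasz predeceased; the 1/3 allotted to Eliasz's branch passes to Eliasz's issue by representation.
The 1/3 is divided into 3 equal shares of 1/9 among Radoslaw, Franciszka, Mieczyslaw.
Radoslaw is living and takes 1/9.
Franciszka is living and takes 1/9.
Mieczyslaw is living and takes 1/9.
Grzegorz predeceased; the 1/3 allotted to Grzegorz's branch passes to Grzegorz's issue by representation.
The 1/3 is divided into 3 equal shares of 1/9 among Tadeusz, Czeslaw, Oleg.
Tadeusz is living and takes 1/9.
Czeslaw is living and takes 1/9.
Oleg predeceased; the 1/9 allotted to Oleg's branch passes to Oleg's issue by representation.
The 1/9 is divided into 2 equal shares of 1/18 among Waclaw, Danuta.
Waclaw is living and takes 1/18.
Danuta is living and takes 1/18.
Pelagia is living and takes 1/3.

Czeslaw 1/9; Danuta 1/18; Franciszka 1/9; Mieczyslaw 1/9; Pelagia 1/3; Radoslaw 1/9; Tadeusz 1/9; Waclaw 1/18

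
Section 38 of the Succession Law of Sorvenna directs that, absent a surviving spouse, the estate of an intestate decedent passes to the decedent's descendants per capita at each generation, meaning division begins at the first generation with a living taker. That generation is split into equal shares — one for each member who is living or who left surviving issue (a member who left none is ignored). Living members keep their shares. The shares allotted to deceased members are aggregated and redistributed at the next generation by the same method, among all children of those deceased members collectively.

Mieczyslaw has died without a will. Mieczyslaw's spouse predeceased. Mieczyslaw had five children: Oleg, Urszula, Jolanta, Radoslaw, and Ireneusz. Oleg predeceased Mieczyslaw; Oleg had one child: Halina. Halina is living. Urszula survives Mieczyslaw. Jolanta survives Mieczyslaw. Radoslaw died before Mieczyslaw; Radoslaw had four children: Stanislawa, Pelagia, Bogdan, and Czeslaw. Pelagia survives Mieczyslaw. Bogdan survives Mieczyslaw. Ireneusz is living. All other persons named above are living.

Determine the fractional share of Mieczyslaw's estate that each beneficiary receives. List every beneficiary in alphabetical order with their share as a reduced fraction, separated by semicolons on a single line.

Bogdan 2/25; Czeslaw 2/25; Halina 2/25; Ireneusz 1/5; Jolanta 1/5; Pelagia 2/25; Stanislawa 2/25; Urszula 1/5

There is no surviving spouse, so the entire estate passes to Mieczyslaw's descendants per capita at each generation.
At generation 1 (Oleg, Urszula, Jolanta, Radoslaw, Ireneusz) there are 5 shares of (1)/5 = 1/5 each.
Living: Urszula, Jolanta, and Ireneusz — each takes 1/5.
Deceased: Oleg and Radoslaw. Their combined 2/5 is pooled and carried to generation 2.
At generation 2 (Halina, Stanislawa, Pelagia, Bogdan, Czeslaw) there are 5 shares of (2/5)/5 = 2/25 each.
Living: Halina, Stanislawa, Pelagia, Bogdan, and Czeslaw — each takes 2/25.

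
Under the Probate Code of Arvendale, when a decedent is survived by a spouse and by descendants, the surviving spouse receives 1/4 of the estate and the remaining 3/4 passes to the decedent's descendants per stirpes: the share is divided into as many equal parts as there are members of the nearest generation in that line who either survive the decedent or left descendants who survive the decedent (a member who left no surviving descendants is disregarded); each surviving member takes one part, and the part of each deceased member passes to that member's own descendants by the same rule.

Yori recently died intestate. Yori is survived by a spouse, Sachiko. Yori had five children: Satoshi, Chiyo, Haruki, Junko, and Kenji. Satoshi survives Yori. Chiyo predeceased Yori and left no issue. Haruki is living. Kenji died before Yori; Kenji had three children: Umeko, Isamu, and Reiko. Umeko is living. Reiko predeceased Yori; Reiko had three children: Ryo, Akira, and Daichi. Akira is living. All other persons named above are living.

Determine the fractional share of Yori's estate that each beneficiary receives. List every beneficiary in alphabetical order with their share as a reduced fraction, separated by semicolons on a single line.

Akira 1/48; Daichi 1/48; Haruki 3/16; Isamu 1/16; Junko 3/16; Ryo 1/48; Sachiko 1/4; Satoshi 3/16; Umeko 1/16

Sachiko, as surviving spouse, takes 1/4.
The remaining 3/4 passes to Yori's descendants per stirpes.
Chiyo left no surviving issue, so that branch lapses and is disregarded.
The 3/4 is divided into 4 equal shares of 3/16 among Satoshi, Haruki, Junko, Kenji.
Satoshi is living and takes 3/16.
Haruki is living and takes 3/16.
Junko is living and takes 3/16.
Kenji predeceased; the 3/16 allotted to Kenji's branch passes to Kenji's issue by representation.
The 3/16 is divided into 3 equal shares of 1/16 among Umeko, Isamu, Reiko.
Umeko is living and takes 1/16.
Isamu is living and takes 1/16.
Reiko predeceased; the 1/16 allotted to Reiko's branch passes to Reiko's issue by representation.
The 1/16 is divided into 3 equal shares of 1/48 among Ryo, Akira, Daichi.
Ryo is living and takes 1/48.
Akira is living and takes 1/48.
Daichi is living and takes 1/48.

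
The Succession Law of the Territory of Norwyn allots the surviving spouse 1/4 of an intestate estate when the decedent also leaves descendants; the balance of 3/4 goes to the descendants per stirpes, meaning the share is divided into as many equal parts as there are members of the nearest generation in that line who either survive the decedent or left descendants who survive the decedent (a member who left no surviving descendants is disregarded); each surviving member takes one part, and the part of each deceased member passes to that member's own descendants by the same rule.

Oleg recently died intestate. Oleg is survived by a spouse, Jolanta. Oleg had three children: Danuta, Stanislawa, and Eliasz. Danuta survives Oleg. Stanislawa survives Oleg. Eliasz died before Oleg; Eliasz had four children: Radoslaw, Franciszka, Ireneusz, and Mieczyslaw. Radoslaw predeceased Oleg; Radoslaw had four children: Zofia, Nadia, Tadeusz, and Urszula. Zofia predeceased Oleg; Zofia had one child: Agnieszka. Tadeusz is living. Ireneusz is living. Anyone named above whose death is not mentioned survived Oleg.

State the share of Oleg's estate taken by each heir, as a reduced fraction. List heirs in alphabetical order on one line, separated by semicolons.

Jolanta, as surviving spouse, takes 1/4.
The remaining 3/4 passes to Oleg's descendants per stirpes.
The 3/4 is divided into 3 equal shares of 1/4 among Danuta, Stanislawa, Eliasz.
Danuta is living and takes 1/4.
Stanislawa is living and takes 1/4.
Eliasz predeceased; the 1/4 allotted to Eliasz's branch passes to Eliasz's issue by representation.
The 1/4 is divided into 4 equal shares of 1/16 among Radoslaw, Franciszka, Ireneusz, Mieczyslaw.
Radoslaw predeceased; the 1/16 allotted to Radoslaw's branch passes to Radoslaw's issue by representation.
The 1/16 is divided into 4 equal shares of 1/64 among Zofia, Nadia, Tadeusz, Urszula.
Zofia predeceased; the 1/64 allotted to Zofia's branch passes to Zofia's issue by representation.
Agnieszka is the sole taker at this level and receives the full 1/64.
Nadia is living and takes 1/64.
Tadeusz is living and takes 1/64.
Urszula is living and takes 1/64.
Franciszka is living and takes 1/16.
Ireneusz is living and takes 1/16.
Mieczyslaw is living and takes 1/16.

Agnieszka 1/64; Danuta 1/4; Franciszka 1/16; Ireneusz 1/16; Jolanta 1/4; Mieczyslaw 1/16; Nadia 1/64; Stanislawa 1/4; Tadeusz 1/64; Urszula 1/64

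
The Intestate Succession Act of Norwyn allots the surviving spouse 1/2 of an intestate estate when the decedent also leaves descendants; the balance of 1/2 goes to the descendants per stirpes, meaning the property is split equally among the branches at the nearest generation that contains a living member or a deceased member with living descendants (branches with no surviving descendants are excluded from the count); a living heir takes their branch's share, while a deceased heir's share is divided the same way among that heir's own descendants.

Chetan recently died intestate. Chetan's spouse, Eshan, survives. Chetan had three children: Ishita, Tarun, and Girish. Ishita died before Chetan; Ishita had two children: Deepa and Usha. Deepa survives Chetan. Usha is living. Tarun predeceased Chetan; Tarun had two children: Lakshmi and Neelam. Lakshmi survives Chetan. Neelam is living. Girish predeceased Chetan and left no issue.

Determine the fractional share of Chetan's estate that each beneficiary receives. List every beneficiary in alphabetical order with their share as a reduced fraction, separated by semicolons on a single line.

Deepa 1/8; Eshan 1/2; Lakshmi 1/8; Neelam 1/8; Usha 1/8

Eshan, as surviving spouse, takes 1/2.
The remaining 1/2 passes to Chetan's descendants per stirpes.
Girish left no surviving issue, so that branch lapses and is disregarded.
The 1/2 is divided into 2 equal shares of 1/4 among Ishita, Tarun.
Ishita predeceased; the 1/4 allotted to Ishita's branch passes to Ishita's issue by representation.
The 1/4 is divided into 2 equal shares of 1/8 among Deepa, Usha.
Deepa is living and takes 1/8.
Usha is living and takes 1/8.
Tarun predeceased; the 1/4 allotted to Tarun's branch passes to Tarun's issue by representation.
The 1/4 is divided into 2 equal shares of 1/8 among Lakshmi, Neelam.
Lakshmi is living and takes 1/8.
Neelam is living and takes 1/8.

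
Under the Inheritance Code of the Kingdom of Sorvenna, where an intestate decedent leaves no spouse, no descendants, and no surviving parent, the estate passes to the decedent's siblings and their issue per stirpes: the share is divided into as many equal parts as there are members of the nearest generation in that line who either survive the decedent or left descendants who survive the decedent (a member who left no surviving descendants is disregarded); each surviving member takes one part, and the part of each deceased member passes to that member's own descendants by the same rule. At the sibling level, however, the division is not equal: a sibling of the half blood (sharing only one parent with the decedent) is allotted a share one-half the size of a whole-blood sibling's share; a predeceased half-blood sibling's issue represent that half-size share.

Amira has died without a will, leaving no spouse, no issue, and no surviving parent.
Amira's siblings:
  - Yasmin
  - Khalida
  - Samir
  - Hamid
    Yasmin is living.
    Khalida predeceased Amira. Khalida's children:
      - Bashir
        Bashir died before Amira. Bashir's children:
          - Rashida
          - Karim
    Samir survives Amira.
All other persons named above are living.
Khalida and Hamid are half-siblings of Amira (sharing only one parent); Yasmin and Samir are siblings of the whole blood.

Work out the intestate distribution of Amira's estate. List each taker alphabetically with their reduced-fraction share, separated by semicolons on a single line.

Hamid 1/6; Karim 1/12; Rashida 1/12; Samir 1/3; Yasmin 1/3

No spouse, descendants, or parent survives, so the estate passes to Amira's siblings per stirpes.
Half-blood siblings count for one-half the weight of whole-blood siblings at the initial division.
Dividing 1 in proportion to weights (total weight 3): Yasmin (weight 1) → 1/3; Khalida (weight 1/2) → 1/6; Samir (weight 1) → 1/3; Hamid (weight 1/2) → 1/6.
Yasmin is living and takes 1/3.
Khalida predeceased; the 1/6 allotted to Khalida's branch passes to Khalida's issue by representation.
Bashir's line is the sole branch at this level, so the full 1/6 passes to Bashir's issue by representation.
The 1/6 is divided into 2 equal shares of 1/12 among Rashida, Karim.
Rashida is living and takes 1/12.
Karim is living and takes 1/12.
Samir is living and takes 1/3.
Hamid is living and takes 1/6.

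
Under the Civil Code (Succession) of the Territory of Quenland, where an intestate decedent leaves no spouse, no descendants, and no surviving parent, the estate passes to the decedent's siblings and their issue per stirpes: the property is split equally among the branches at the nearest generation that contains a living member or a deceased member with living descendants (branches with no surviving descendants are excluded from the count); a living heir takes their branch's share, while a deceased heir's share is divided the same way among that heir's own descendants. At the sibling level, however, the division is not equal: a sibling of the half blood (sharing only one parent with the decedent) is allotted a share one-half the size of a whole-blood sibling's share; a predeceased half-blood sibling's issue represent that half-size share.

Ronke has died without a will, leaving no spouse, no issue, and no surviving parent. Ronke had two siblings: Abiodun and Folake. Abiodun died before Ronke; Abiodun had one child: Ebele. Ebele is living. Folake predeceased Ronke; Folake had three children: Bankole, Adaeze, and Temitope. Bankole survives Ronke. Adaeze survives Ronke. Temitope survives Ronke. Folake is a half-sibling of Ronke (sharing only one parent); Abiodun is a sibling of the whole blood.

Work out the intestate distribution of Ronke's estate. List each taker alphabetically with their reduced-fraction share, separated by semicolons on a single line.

Adaeze 1/9; Bankole 1/9; Ebele 2/3; Temitope 1/9

No spouse, descendants, or parent survives, so the estate passes to Ronke's siblings per stirpes.
Half-blood siblings count for one-half the weight of whole-blood siblings at the initial division.
Dividing 1 in proportion to weights (total weight 3/2): Abiodun (weight 1) → 2/3; Folake (weight 1/2) → 1/3.
Abiodun predeceased; the 2/3 allotted to Abiodun's branch passes to Abiodun's issue by representation.
Ebele is the sole taker at this level and receives the full 2/3.
Folake predeceased; the 1/3 allotted to Folake's branch passes to Folake's issue by representation.
The 1/3 is divided into 3 equal shares of 1/9 among Bankole, Adaeze, Temitope.
Bankole is living and takes 1/9.
Adaeze is living and takes 1/9.
Temitope is living and takes 1/9.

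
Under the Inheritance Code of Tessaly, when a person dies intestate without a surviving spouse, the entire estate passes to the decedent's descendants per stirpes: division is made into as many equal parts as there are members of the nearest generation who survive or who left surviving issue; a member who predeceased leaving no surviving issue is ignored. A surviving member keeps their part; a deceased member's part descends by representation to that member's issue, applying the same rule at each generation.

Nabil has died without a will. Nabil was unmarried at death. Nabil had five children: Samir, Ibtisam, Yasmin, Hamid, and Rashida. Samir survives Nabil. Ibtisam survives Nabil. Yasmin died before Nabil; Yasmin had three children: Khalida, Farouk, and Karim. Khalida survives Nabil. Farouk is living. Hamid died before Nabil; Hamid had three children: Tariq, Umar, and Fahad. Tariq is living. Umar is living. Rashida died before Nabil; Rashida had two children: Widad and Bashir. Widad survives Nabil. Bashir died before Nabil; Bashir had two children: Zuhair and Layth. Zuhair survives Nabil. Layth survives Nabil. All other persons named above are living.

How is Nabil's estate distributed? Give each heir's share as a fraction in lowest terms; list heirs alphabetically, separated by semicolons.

There is no surviving spouse, so the entire estate passes to Nabil's descendants per stirpes.
The estate is divided into 5 equal shares of 1/5 among Samir, Ibtisam, Yasmin, Hamid, Rashida.
Samir is living and takes 1/5.
Ibtisam is living and takes 1/5.
Yasmin predeceased; the 1/5 allotted to Yasmin's branch passes to Yasmin's issue by representation.
The 1/5 is divided into 3 equal shares of 1/15 among Khalida, Farouk, Karim.
Khalida is living and takes 1/15.
Farouk is living and takes 1/15.
Karim is living and takes 1/15.
Hamid predeceased; the 1/5 allotted to Hamid's branch passes to Hamid's issue by representation.
The 1/5 is divided into 3 equal shares of 1/15 among Tariq, Umar, Fahad.
Tariq is living and takes 1/15.
Umar is living and takes 1/15.
Fahad is living and takes 1/15.
Rashida predeceased; the 1/5 allotted to Rashida's branch passes to Rashida's issue by representation.
The 1/5 is divided into 2 equal shares of 1/10 among Widad, Bashir.
Widad is living and takes 1/10.
Bashir predeceased; the 1/10 allotted to Bashir's branch passes to Bashir's issue by representation.
The 1/10 is divided into 2 equal shares of 1/20 among Zuhair, Layth.
Zuhair is living and takes 1/20.
Layth is living and takes 1/20.

Fahad 1/15; Farouk 1/15; Ibtisam 1/5; Karim 1/15; Khalida 1/15; Layth 1/20; Samir 1/5; Tariq 1/15; Umar 1/15; Widad 1/10; Zuhair 1/20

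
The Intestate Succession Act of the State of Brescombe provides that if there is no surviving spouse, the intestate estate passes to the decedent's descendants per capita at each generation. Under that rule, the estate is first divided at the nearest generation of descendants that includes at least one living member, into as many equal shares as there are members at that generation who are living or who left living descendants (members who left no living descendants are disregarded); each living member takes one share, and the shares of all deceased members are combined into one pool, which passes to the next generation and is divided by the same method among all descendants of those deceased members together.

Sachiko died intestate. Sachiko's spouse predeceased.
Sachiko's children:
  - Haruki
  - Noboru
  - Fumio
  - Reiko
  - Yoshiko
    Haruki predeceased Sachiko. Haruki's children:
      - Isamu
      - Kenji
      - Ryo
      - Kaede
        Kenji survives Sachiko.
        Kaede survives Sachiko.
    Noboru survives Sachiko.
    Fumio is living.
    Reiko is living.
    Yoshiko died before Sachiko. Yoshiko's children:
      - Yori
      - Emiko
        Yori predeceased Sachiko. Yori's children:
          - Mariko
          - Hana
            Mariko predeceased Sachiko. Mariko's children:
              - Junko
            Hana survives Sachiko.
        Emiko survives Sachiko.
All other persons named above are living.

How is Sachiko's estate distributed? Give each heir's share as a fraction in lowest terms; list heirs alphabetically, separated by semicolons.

Emiko 1/15; Fumio 1/5; Hana 1/30; Isamu 1/15; Junko 1/30; Kaede 1/15; Kenji 1/15; Noboru 1/5; Reiko 1/5; Ryo 1/15

There is no surviving spouse, so the entire estate passes to Sachiko's descendants per capita at each generation.
At generation 1 (Haruki, Noboru, Fumio, Reiko, Yoshiko) there are 5 shares of (1)/5 = 1/5 each.
Living: Noboru, Fumio, and Reiko — each takes 1/5.
Deceased: Haruki and Yoshiko. Their combined 2/5 is pooled and carried to generation 2.
At generation 2 (Isamu, Kenji, Ryo, Kaede, Yori, Emiko) there are 6 shares of (2/5)/6 = 1/15 each.
Living: Isamu, Kenji, Ryo, Kaede, and Emiko — each takes 1/15.
Deceased: Yori. That 1/15 share is carried to generation 3.
At generation 3 (Mariko, Hana) there are 2 shares of (1/15)/2 = 1/30 each.
Living: Hana — each takes 1/30.
Deceased: Mariko. That 1/30 share is carried to generation 4.
At generation 4 (Junko) there are 1 shares of (1/30)/1 = 1/30 each.
Living: Junko — each takes 1/30.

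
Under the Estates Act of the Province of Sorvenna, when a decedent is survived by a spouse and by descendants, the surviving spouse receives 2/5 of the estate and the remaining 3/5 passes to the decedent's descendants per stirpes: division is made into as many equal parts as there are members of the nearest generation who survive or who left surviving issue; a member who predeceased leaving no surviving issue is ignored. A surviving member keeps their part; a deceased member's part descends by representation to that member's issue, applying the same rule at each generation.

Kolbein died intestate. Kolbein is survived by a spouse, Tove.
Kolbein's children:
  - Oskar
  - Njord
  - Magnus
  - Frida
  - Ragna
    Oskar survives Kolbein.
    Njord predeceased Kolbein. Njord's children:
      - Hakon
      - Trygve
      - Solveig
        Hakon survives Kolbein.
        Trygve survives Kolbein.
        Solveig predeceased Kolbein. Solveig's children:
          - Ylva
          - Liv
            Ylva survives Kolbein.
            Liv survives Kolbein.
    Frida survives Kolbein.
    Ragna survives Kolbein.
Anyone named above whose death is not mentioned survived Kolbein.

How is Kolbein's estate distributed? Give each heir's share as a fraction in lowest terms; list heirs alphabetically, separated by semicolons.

Frida 3/25; Hakon 1/25; Liv 1/50; Magnus 3/25; Oskar 3/25; Ragna 3/25; Tove 2/5; Trygve 1/25; Ylva 1/50

Tove, as surviving spouse, takes 2/5.
The remaining 3/5 passes to Kolbein's descendants per stirpes.
The 3/5 is divided into 5 equal shares of 3/25 among Oskar, Njord, Magnus, Frida, Ragna.
Oskar is living and takes 3/25.
Njord predeceased; the 3/25 allotted to Njord's branch passes to Njord's issue by representation.
The 3/25 is divided into 3 equal shares of 1/25 among Hakon, Trygve, Solveig.
Hakon is living and takes 1/25.
Trygve is living and takes 1/25.
Solveig predeceased; the 1/25 allotted to Solveig's branch passes to Solveig's issue by representation.
The 1/25 is divided into 2 equal shares of 1/50 among Ylva, Liv.
Ylva is living and takes 1/50.
Liv is living and takes 1/50.
Magnus is living and takes 3/25.
Frida is living and takes 3/25.
Ragna is living and takes 3/25.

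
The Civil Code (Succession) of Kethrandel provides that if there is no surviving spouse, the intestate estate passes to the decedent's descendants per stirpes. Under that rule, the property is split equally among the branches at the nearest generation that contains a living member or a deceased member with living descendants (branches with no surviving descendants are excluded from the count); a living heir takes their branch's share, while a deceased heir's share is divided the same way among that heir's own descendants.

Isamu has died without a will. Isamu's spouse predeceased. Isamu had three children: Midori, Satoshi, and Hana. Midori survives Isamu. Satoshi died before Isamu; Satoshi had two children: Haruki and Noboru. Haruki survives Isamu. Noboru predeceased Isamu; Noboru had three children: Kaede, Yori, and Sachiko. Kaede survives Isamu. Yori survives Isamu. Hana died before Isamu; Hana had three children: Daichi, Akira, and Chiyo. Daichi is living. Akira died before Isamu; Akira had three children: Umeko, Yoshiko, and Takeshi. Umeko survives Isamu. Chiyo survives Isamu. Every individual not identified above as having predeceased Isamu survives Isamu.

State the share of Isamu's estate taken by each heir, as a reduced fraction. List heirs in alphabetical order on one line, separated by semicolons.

There is no surviving spouse, so the entire estate passes to Isamu's descendants per stirpes.
The estate is divided into 3 equal shares of 1/3 among Midori, Satoshi, Hana.
Midori is living and takes 1/3.
Satoshi predeceased; the 1/3 allotted to Satoshi's branch passes to Satoshi's issue by representation.
The 1/3 is divided into 2 equal shares of 1/6 among Haruki, Noboru.
Haruki is living and takes 1/6.
Noboru predeceased; the 1/6 allotted to Noboru's branch passes to Noboru's issue by representation.
The 1/6 is divided into 3 equal shares of 1/18 among Kaede, Yori, Sachiko.
Kaede is living and takes 1/18.
Yori is living and takes 1/18.
Sachiko is living and takes 1/18.
Hana predeceased; the 1/3 allotted to Hana's branch passes to Hana's issue by representation.
The 1/3 is divided into 3 equal shares of 1/9 among Daichi, Akira, Chiyo.
Daichi is living and takes 1/9.
Akira predeceased; the 1/9 allotted to Akira's branch passes to Akira's issue by representation.
The 1/9 is divided into 3 equal shares of 1/27 among Umeko, Yoshiko, Takeshi.
Umeko is living and takes 1/27.
Yoshiko is living and takes 1/27.
Takeshi is living and takes 1/27.
Chiyo is living and takes 1/9.

Chiyo 1/9; Daichi 1/9; Haruki 1/6; Kaede 1/18; Midori 1/3; Sachiko 1/18; Takeshi 1/27; Umeko 1/27; Yori 1/18; Yoshiko 1/27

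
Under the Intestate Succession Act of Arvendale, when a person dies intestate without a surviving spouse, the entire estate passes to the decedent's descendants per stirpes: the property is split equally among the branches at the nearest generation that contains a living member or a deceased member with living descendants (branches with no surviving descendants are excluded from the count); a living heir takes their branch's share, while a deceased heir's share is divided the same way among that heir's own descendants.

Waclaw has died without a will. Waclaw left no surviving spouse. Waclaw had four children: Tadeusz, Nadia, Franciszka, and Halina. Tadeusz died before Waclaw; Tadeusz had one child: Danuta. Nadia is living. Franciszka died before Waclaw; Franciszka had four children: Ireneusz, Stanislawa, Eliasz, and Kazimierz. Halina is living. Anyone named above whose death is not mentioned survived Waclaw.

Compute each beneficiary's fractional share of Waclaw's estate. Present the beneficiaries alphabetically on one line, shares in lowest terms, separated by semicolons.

Danuta 1/4; Eliasz 1/16; Halina 1/4; Ireneusz 1/16; Kazimierz 1/16; Nadia 1/4; Stanislawa 1/16

There is no surviving spouse, so the entire estate passes to Waclaw's descendants per stirpes.
The estate is divided into 4 equal shares of 1/4 among Tadeusz, Nadia, Franciszka, Halina.
Tadeusz predeceased; the 1/4 allotted to Tadeusz's branch passes to Tadeusz's issue by representation.
Danuta is the sole taker at this level and receives the full 1/4.
Nadia is living and takes 1/4.
Franciszka predeceased; the 1/4 allotted to Franciszka's branch passes to Franciszka's issue by representation.
The 1/4 is divided into 4 equal shares of 1/16 among Ireneusz, Stanislawa, Eliasz, Kazimierz.
Ireneusz is living and takes 1/16.
Stanislawa is living and takes 1/16.
Eliasz is living and takes 1/16.
Kazimierz is living and takes 1/16.
Halina is living and takes 1/4.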